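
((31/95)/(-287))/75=-31/2044875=-0.00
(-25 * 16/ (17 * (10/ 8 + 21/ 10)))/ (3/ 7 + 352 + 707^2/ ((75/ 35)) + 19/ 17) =-840000/ 27939354899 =-0.00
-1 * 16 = -16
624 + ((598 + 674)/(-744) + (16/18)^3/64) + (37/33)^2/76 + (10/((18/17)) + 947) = 328099015259/207820404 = 1578.76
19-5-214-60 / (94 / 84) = -11920 / 47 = -253.62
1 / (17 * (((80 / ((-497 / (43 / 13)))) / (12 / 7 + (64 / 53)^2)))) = -2878837 / 8213516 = -0.35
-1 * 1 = -1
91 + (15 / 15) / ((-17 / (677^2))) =-456782 / 17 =-26869.53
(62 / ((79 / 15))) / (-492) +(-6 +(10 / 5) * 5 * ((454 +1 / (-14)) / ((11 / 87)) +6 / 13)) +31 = 232995172105 / 6484478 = 35931.21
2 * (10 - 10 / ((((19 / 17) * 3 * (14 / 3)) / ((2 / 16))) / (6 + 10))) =2320 / 133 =17.44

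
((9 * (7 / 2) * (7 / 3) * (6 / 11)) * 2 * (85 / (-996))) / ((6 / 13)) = -54145 / 3652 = -14.83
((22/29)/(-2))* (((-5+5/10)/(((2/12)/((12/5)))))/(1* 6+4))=1782/725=2.46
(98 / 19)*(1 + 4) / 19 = 1.36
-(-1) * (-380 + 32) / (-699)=116 / 233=0.50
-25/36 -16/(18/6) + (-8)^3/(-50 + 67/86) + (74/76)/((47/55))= 250106851/45360828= 5.51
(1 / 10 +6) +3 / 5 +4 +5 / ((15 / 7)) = 391 / 30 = 13.03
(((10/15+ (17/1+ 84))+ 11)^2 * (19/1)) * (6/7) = 4341272/21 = 206727.24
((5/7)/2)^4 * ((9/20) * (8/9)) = 125/19208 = 0.01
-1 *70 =-70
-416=-416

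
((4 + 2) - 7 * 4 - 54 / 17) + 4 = -360 / 17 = -21.18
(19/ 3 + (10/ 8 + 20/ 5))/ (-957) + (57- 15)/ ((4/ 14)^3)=1800.74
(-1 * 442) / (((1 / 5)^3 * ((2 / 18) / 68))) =-33813000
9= 9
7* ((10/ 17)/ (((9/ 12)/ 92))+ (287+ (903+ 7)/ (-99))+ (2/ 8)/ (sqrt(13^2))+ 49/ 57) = 4083691591/ 1662804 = 2455.91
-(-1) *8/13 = 8/13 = 0.62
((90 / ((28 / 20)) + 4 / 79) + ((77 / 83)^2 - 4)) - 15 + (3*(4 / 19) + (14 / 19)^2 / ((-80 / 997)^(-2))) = 64020960011536028 / 1367032484023633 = 46.83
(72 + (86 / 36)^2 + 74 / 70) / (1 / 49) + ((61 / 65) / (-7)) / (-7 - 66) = 41533922447 / 10761660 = 3859.43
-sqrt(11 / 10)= -sqrt(110) / 10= -1.05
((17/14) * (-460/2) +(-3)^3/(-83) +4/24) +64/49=-6771253/24402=-277.49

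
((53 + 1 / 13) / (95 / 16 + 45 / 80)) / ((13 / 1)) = 1380 / 2197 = 0.63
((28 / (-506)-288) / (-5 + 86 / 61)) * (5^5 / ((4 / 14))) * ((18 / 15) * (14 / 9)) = 272290427500 / 166221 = 1638122.91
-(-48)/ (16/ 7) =21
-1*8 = -8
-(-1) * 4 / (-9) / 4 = -1 / 9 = -0.11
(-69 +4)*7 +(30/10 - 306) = -758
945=945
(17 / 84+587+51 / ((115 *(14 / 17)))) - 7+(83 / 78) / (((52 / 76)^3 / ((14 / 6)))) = 487093922821 / 827697780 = 588.49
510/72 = 85/12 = 7.08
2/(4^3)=1/32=0.03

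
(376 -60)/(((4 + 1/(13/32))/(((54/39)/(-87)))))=-158/203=-0.78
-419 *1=-419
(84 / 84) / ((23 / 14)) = 0.61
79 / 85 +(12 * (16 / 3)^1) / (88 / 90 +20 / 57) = 49.10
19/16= 1.19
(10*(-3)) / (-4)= 7.50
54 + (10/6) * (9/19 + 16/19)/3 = 54.73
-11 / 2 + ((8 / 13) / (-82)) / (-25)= -146567 / 26650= -5.50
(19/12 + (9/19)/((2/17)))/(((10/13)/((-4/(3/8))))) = -77.79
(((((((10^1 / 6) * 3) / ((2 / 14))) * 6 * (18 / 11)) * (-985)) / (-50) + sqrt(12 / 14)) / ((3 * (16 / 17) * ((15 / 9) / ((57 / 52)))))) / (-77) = -5154111 / 251680-969 * sqrt(42) / 2242240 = -20.48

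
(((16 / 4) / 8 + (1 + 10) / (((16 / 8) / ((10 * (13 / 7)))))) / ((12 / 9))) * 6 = 461.89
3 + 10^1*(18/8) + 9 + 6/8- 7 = 113/4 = 28.25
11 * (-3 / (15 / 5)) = -11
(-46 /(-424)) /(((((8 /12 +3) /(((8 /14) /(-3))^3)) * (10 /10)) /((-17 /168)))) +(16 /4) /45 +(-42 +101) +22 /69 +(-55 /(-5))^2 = 784110933908 /4346326215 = 180.41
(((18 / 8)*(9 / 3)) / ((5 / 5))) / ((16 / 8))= 27 / 8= 3.38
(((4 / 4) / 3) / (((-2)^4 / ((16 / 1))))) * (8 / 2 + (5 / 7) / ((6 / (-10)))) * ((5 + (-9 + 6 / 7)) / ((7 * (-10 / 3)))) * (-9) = -1.14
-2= -2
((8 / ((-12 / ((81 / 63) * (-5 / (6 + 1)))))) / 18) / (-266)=-5 / 39102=-0.00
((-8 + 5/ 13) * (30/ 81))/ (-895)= 22/ 6981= 0.00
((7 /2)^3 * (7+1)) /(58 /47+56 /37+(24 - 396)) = -596477 /642130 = -0.93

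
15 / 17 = 0.88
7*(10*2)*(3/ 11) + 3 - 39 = 24/ 11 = 2.18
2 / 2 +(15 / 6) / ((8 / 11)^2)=733 / 128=5.73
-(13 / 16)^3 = -0.54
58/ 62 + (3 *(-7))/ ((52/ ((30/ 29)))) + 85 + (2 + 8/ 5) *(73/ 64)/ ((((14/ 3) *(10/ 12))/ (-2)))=83.41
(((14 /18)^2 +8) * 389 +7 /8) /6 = 2169631 /3888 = 558.03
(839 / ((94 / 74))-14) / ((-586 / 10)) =-11.03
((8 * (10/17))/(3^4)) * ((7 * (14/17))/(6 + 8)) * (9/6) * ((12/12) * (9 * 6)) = 560/289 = 1.94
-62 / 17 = -3.65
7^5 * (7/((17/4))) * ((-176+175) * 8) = -3764768/17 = -221456.94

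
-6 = -6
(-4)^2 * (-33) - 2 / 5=-2642 / 5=-528.40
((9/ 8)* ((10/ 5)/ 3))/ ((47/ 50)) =75/ 94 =0.80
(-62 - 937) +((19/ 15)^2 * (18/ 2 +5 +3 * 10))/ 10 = -1115933/ 1125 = -991.94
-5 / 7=-0.71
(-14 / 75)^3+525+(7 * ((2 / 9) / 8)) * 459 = 1036535899 / 1687500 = 614.24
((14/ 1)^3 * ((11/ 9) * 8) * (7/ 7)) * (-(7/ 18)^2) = -2958032/ 729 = -4057.66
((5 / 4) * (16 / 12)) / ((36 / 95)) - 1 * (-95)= 10735 / 108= 99.40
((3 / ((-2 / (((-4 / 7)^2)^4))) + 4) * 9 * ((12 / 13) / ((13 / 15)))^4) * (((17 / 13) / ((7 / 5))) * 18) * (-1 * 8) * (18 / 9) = -5310468663482880000000 / 427929800129788411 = -12409.67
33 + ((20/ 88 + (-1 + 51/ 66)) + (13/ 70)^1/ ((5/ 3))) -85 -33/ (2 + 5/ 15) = -23111/ 350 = -66.03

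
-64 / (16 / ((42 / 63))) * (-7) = 18.67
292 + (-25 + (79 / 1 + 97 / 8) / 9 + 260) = 537.12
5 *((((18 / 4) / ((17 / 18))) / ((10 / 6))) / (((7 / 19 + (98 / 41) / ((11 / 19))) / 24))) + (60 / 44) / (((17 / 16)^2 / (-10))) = 2621823432 / 40834255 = 64.21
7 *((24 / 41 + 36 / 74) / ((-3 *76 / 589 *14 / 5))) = -42005 / 6068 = -6.92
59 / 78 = 0.76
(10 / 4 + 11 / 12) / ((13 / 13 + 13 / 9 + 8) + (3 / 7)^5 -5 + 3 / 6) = 2067261 / 3605446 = 0.57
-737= -737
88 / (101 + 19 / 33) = 363 / 419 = 0.87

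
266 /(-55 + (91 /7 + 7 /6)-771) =-1596 /4871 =-0.33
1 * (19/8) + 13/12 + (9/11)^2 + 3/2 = 16343/2904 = 5.63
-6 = -6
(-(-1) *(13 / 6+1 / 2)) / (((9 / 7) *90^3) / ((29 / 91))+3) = 232 / 255879261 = 0.00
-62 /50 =-31 /25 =-1.24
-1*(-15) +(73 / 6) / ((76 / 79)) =27.65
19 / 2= 9.50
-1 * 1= -1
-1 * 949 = -949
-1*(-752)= 752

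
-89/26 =-3.42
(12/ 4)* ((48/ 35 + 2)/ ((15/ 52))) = 6136/ 175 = 35.06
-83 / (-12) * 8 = 166 / 3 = 55.33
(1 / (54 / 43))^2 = 0.63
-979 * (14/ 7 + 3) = -4895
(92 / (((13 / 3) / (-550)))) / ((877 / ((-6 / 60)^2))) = -1518 / 11401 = -0.13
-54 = -54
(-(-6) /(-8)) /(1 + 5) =-1 /8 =-0.12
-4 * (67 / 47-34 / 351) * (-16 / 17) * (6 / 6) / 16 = 87676 / 280449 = 0.31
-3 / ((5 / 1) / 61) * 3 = -549 / 5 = -109.80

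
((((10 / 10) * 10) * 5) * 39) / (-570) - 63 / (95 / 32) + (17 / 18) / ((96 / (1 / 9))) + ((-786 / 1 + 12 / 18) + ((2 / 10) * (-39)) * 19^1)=-283129021 / 295488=-958.17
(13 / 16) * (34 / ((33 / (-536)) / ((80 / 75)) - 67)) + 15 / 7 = 6967921 / 4025609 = 1.73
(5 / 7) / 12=5 / 84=0.06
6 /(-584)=-3 /292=-0.01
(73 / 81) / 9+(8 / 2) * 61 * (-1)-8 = -183635 / 729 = -251.90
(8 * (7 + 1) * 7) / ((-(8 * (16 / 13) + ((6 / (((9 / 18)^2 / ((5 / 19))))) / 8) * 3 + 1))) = -1729 / 51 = -33.90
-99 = -99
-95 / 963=-0.10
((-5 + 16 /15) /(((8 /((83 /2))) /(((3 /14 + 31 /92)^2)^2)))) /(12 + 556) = -219086270875 /66050284683264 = -0.00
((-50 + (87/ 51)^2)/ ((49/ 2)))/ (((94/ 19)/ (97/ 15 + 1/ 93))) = -8374364/ 3327835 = -2.52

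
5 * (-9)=-45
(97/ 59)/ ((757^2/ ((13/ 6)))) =1261/ 202859346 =0.00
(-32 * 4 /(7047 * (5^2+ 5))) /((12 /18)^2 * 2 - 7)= 64 /645975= 0.00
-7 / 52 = -0.13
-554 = -554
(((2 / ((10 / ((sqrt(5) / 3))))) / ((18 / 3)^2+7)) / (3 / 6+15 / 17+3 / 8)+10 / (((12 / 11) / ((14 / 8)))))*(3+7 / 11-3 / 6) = 1564*sqrt(5) / 565235+805 / 16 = 50.32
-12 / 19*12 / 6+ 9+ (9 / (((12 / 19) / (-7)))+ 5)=-6613 / 76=-87.01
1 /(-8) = -1 /8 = -0.12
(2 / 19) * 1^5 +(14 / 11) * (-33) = -796 / 19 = -41.89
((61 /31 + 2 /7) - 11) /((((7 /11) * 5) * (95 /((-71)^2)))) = -105245998 /721525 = -145.87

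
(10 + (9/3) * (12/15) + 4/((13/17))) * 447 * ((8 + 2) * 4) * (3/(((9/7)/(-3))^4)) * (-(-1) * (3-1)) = 2186561888/39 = 56065689.44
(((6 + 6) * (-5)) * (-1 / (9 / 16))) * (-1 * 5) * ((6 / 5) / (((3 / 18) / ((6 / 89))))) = -23040 / 89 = -258.88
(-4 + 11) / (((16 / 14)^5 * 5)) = 0.72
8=8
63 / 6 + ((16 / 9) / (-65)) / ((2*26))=159697 / 15210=10.50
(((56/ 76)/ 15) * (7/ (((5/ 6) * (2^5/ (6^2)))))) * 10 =441/ 95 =4.64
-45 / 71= -0.63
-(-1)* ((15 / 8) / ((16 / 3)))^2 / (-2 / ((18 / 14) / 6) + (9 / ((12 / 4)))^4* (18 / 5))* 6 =91125 / 34684928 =0.00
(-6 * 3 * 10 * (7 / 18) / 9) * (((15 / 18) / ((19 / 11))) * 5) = -9625 / 513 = -18.76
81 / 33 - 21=-204 / 11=-18.55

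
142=142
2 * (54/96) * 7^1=63/8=7.88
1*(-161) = -161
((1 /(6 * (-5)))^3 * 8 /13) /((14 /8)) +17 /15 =348071 /307125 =1.13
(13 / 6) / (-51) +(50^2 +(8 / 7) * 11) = 5381837 / 2142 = 2512.53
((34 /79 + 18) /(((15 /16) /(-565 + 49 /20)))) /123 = -65525824 /728775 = -89.91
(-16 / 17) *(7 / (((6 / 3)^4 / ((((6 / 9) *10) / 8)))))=-35 / 102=-0.34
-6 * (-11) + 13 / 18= 1201 / 18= 66.72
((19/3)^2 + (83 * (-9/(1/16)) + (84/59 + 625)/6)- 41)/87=-12583091/92394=-136.19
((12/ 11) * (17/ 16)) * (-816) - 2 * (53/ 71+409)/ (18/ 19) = -12728384/ 7029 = -1810.84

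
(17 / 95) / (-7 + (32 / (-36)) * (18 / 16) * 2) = -17 / 855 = -0.02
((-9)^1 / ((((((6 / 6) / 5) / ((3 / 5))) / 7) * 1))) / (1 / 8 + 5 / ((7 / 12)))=-10584 / 487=-21.73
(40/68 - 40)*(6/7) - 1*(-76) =5024/119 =42.22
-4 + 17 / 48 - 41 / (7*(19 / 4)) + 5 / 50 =-152543 / 31920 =-4.78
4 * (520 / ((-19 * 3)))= -2080 / 57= -36.49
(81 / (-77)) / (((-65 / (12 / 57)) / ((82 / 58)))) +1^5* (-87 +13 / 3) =-683883388 / 8273265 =-82.66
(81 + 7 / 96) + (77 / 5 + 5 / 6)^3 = 4358.90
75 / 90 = 5 / 6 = 0.83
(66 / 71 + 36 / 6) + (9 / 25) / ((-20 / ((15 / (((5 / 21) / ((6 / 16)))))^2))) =-3.12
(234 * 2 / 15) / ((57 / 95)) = 52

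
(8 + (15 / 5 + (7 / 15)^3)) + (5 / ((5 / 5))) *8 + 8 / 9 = 175468 / 3375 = 51.99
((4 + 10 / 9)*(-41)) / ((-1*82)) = 23 / 9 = 2.56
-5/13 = -0.38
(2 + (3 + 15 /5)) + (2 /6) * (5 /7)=173 /21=8.24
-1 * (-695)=695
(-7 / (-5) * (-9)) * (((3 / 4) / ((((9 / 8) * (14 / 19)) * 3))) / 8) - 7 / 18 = -311 / 360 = -0.86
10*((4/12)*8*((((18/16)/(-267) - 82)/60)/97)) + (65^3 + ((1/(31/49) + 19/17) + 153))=274780.32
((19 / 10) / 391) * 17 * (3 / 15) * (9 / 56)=171 / 64400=0.00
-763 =-763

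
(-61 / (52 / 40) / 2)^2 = 550.44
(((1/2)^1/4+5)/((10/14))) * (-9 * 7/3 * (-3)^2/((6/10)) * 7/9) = -14063/8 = -1757.88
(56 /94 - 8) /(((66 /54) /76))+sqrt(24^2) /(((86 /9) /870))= 38341944 /22231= 1724.71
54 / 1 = 54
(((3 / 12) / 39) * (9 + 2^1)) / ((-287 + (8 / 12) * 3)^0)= 0.07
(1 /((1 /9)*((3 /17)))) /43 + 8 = 395 /43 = 9.19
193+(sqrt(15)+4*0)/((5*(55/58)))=193.82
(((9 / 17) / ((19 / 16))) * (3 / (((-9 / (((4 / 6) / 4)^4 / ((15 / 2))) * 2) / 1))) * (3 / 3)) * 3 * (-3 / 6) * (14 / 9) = 7 / 392445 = 0.00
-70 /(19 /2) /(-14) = 10 /19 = 0.53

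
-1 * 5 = -5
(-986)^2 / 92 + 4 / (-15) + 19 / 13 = 47399914 / 4485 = 10568.54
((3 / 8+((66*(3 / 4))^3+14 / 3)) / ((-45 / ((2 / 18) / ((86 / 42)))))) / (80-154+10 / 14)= 71319941 / 35735580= 2.00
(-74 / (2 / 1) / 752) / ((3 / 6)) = -37 / 376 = -0.10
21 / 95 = 0.22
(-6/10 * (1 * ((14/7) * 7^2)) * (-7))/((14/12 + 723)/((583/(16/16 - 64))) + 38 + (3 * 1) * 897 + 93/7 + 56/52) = 19851468/128538155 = 0.15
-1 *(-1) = 1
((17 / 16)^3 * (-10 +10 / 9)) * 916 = -5625385 / 576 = -9766.29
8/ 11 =0.73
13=13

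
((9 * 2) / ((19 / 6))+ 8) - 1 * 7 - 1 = 108 / 19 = 5.68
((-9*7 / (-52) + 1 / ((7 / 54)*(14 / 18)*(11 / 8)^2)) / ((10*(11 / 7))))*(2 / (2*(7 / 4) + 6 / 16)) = 796374 / 3754751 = 0.21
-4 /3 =-1.33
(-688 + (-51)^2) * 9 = 17217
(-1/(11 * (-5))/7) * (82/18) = 41/3465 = 0.01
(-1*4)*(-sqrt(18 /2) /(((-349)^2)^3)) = 12 /1806976738085401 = 0.00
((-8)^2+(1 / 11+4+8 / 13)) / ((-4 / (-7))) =68775 / 572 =120.24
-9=-9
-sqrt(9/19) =-0.69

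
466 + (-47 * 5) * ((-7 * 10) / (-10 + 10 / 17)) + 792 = -7837 / 16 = -489.81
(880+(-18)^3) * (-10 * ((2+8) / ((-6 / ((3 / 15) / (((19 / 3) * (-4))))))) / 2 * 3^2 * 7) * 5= 1949850 / 19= 102623.68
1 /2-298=-595 /2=-297.50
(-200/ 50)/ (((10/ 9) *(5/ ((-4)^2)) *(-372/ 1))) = 24/ 775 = 0.03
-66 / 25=-2.64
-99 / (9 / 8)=-88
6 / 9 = 2 / 3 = 0.67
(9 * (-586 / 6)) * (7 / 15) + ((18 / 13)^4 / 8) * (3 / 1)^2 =-57988121 / 142805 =-406.07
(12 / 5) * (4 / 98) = 0.10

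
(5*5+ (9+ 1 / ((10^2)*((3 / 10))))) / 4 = 1021 / 120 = 8.51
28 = 28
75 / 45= 5 / 3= 1.67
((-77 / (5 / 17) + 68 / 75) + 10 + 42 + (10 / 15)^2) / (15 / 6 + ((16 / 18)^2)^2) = -68381658 / 1024925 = -66.72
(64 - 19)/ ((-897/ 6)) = -90/ 299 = -0.30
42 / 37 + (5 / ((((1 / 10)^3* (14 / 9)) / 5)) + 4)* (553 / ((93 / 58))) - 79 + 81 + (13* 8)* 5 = 19079122060 / 3441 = 5544644.60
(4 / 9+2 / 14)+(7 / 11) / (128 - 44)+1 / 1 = 4421 / 2772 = 1.59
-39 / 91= -3 / 7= -0.43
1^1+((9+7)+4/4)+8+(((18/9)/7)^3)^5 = 123436599291286/4747561509943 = 26.00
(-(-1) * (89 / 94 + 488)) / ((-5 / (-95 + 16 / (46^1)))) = 100057097 / 10810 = 9255.98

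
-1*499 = -499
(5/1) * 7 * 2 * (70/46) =2450/23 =106.52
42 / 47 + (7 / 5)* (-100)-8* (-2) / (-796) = -1301250 / 9353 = -139.13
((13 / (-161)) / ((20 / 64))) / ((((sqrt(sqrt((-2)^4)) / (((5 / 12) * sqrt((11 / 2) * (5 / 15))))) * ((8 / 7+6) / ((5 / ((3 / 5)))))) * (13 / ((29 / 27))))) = -29 * sqrt(66) / 33534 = -0.01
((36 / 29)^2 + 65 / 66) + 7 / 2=167236 / 27753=6.03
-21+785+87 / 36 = 9197 / 12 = 766.42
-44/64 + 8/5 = 73/80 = 0.91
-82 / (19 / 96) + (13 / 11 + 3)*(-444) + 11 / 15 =-7117421 / 3135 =-2270.31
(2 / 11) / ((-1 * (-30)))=0.01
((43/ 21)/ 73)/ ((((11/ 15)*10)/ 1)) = 43/ 11242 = 0.00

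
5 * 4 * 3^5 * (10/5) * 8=77760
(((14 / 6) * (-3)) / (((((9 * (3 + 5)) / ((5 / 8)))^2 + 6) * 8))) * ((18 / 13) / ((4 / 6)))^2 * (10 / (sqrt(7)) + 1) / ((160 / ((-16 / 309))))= 405 / 4402160672 + 2025 * sqrt(7) / 15407562352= 0.00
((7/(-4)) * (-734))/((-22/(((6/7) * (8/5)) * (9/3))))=-13212/55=-240.22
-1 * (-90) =90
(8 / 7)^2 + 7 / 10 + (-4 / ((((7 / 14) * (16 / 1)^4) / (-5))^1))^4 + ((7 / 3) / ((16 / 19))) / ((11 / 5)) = 118905444736724441797 / 36411602987290460160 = 3.27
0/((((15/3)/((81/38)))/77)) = 0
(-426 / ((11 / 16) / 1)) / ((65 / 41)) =-279456 / 715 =-390.85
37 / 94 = 0.39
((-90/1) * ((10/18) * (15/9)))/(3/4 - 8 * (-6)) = -200/117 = -1.71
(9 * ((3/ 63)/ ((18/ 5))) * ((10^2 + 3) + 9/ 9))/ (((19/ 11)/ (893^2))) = 5716050.48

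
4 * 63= 252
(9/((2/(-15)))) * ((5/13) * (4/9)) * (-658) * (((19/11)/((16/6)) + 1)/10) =715575/572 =1251.01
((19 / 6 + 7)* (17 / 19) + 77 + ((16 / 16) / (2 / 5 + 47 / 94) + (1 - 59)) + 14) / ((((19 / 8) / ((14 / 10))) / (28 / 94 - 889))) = -22635.02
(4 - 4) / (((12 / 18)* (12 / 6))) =0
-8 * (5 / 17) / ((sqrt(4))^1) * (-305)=6100 / 17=358.82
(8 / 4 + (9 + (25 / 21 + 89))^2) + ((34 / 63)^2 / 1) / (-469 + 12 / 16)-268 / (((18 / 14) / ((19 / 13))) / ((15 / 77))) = 10398149317249 / 1063052991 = 9781.40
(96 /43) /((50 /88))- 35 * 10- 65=-441901 /1075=-411.07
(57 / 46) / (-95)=-0.01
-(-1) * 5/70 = 1/14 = 0.07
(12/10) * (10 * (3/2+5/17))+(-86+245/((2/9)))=35293/34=1038.03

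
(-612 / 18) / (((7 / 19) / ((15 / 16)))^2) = -1380825 / 6272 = -220.16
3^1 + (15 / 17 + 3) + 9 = 270 / 17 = 15.88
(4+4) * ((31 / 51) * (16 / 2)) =1984 / 51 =38.90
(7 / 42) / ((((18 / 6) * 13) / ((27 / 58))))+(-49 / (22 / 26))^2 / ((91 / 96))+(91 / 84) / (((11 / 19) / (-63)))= 312005193 / 91234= 3419.83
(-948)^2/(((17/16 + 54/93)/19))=8469386496/815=10391885.27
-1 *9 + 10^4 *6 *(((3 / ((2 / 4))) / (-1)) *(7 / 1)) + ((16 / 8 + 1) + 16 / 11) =-27720050 / 11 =-2520004.55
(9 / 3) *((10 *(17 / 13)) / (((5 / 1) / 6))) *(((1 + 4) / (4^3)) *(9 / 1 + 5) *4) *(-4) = -10710 / 13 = -823.85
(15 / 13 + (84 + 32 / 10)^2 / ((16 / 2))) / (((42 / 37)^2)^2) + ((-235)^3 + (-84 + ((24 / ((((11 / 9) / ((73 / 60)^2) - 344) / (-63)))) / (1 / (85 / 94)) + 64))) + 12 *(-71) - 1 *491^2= -6839690598002220291961 / 517403798074800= -13219250.85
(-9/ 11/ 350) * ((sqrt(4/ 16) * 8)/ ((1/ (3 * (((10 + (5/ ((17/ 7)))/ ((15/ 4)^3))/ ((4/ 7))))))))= -57599/ 116875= -0.49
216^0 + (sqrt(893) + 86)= sqrt(893) + 87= 116.88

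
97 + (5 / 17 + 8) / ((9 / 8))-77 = 1396 / 51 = 27.37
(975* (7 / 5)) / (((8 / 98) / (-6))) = -200655 / 2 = -100327.50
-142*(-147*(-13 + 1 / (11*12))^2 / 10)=2046504355 / 5808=352359.57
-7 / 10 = -0.70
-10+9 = -1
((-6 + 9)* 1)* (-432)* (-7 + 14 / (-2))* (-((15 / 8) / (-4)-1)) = 26649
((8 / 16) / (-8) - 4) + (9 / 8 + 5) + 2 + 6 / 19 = 4.38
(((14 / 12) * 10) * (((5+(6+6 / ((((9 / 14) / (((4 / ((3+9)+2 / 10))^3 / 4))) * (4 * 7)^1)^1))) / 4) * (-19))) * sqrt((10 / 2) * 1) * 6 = -4982428045 * sqrt(5) / 1361886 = -8180.60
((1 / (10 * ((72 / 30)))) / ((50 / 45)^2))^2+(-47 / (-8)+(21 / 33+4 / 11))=4400729 / 640000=6.88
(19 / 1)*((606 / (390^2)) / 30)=1919 / 760500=0.00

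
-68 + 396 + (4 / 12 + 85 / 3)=1070 / 3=356.67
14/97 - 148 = -14342/97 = -147.86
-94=-94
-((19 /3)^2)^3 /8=-47045881 /5832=-8066.85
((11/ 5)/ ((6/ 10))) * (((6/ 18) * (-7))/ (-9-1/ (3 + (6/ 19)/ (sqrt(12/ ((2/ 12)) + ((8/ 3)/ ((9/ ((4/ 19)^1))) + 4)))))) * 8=616 * sqrt(556035)/ 145290797 + 3196381496/ 435872391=7.34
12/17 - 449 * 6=-45786/17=-2693.29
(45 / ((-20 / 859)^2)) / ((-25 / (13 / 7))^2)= 1122317001 / 2450000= 458.09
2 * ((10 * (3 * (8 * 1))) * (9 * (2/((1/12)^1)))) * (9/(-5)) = -186624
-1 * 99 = -99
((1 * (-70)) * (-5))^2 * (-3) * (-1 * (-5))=-1837500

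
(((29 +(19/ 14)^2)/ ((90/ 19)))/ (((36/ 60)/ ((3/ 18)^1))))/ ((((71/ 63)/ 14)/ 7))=157.27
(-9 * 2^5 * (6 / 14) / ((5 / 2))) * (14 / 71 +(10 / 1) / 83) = -3234816 / 206255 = -15.68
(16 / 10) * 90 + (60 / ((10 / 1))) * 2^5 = 336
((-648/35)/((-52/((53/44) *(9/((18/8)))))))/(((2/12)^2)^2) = 11127456/5005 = 2223.27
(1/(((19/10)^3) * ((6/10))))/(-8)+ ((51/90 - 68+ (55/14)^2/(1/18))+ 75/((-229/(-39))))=257580544664/1154472585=223.12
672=672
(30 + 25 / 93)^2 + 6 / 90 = 39624008 / 43245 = 916.27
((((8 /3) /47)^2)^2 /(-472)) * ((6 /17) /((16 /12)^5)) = -9 /4894320043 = -0.00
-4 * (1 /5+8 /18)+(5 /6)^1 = -157 /90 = -1.74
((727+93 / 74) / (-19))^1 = -53891 / 1406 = -38.33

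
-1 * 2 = -2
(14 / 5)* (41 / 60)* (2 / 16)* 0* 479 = 0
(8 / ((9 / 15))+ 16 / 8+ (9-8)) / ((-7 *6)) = -7 / 18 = -0.39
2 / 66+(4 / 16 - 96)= -12635 / 132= -95.72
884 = 884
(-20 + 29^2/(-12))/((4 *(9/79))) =-85399/432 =-197.68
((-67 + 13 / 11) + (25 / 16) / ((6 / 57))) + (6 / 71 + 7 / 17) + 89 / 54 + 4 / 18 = -48.61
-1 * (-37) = 37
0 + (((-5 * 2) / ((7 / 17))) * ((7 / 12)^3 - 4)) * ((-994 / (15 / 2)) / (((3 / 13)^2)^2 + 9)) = -226453971263 / 166620240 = -1359.10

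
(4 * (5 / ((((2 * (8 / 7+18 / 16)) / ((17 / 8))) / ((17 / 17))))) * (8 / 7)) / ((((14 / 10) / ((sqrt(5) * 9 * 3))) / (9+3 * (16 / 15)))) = 2239920 * sqrt(5) / 889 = 5633.99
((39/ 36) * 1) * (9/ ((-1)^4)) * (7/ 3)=91/ 4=22.75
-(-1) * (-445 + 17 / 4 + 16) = -1699 / 4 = -424.75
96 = 96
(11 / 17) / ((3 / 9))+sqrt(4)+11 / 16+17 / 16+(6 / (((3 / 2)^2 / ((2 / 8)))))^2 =3755 / 612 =6.14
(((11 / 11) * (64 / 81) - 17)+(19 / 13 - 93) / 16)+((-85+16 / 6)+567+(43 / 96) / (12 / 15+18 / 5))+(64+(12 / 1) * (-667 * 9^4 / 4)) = -9731969261119 / 741312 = -13128034.16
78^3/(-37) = -474552/37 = -12825.73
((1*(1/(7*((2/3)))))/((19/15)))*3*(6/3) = 1.02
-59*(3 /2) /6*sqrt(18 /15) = -59*sqrt(30) /20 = -16.16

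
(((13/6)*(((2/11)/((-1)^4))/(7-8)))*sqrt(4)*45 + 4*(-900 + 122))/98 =-2473/77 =-32.12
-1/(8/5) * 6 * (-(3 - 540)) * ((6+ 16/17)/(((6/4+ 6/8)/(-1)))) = 105610/17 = 6212.35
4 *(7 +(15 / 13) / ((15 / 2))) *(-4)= -1488 / 13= -114.46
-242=-242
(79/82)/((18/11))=869/1476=0.59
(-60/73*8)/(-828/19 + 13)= 9120/42413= 0.22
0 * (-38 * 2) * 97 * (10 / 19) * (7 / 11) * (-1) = 0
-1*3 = -3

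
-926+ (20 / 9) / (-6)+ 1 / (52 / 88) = -324562 / 351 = -924.68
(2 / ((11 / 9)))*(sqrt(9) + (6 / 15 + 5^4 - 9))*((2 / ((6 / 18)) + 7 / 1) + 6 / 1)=1059174 / 55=19257.71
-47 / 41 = -1.15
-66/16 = -33/8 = -4.12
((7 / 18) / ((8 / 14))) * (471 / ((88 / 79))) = 287.76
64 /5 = 12.80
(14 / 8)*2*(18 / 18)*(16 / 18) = 28 / 9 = 3.11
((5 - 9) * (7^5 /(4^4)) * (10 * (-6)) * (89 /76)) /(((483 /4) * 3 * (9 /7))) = 7479115 /188784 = 39.62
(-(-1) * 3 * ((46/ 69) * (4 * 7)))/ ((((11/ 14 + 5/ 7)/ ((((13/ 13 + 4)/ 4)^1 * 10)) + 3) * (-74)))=-350/ 1443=-0.24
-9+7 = -2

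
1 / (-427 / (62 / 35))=-62 / 14945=-0.00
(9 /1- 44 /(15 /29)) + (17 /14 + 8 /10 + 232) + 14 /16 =133411 /840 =158.82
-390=-390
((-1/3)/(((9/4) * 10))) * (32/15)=-64/2025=-0.03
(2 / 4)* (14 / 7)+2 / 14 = 8 / 7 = 1.14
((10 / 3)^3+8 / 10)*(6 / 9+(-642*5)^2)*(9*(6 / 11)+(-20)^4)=277912594566245264 / 4455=62382176109145.96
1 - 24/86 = 0.72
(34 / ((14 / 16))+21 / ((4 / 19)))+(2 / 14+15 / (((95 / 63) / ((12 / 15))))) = 55749 / 380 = 146.71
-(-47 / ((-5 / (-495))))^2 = -21650409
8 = 8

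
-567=-567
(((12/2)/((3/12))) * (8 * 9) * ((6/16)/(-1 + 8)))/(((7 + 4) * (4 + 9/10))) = 6480/3773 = 1.72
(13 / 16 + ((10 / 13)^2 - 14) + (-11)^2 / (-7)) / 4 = -565597 / 75712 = -7.47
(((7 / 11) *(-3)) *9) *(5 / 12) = -315 / 44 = -7.16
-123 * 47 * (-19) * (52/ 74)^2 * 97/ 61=7202362908/ 83509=86246.55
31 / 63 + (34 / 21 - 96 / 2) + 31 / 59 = -24088 / 531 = -45.36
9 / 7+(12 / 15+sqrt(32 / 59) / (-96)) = 73 / 35 - sqrt(118) / 1416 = 2.08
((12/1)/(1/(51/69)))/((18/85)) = 2890/69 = 41.88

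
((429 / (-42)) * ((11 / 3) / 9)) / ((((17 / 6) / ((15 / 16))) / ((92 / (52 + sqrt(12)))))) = -2351635 / 961044 + 180895 * sqrt(3) / 1922088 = -2.28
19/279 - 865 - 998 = -1862.93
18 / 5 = 3.60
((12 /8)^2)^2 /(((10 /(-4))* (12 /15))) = -81 /32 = -2.53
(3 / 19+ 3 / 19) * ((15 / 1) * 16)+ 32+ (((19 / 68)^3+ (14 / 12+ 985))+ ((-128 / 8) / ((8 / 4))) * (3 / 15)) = 97891396703 / 89613120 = 1092.38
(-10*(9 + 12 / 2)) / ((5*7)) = -30 / 7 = -4.29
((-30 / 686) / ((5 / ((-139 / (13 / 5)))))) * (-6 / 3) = -4170 / 4459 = -0.94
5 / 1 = 5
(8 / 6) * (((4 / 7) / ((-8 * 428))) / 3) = -0.00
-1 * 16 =-16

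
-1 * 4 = -4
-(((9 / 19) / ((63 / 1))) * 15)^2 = -225 / 17689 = -0.01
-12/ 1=-12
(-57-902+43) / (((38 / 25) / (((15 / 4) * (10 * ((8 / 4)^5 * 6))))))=-82440000 / 19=-4338947.37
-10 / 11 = -0.91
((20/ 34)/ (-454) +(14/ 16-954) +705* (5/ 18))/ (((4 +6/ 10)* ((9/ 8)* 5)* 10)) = -14027489/ 4792878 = -2.93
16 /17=0.94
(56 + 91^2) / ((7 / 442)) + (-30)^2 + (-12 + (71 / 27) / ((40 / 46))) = 527313.02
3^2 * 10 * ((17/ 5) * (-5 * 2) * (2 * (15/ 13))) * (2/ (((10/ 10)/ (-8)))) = 1468800/ 13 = 112984.62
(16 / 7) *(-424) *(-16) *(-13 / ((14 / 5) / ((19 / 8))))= -8378240 / 49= -170984.49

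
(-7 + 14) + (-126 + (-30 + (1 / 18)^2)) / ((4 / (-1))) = 59615 / 1296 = 46.00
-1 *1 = -1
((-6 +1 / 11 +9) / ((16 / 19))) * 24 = 969 / 11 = 88.09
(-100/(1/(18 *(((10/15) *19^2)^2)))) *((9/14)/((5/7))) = -93831120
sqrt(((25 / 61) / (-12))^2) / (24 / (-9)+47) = 25 / 32452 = 0.00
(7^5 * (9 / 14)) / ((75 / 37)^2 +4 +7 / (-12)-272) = -177496326 / 4344787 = -40.85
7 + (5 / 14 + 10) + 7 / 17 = 4229 / 238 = 17.77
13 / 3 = 4.33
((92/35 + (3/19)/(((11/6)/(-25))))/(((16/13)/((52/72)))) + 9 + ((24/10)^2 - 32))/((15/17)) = -1518613009/79002000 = -19.22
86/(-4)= -43/2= -21.50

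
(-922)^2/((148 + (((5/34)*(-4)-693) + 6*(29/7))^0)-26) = 850084/123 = 6911.25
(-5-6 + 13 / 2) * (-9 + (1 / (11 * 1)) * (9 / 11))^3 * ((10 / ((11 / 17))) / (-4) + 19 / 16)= -166872474000 / 19487171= -8563.20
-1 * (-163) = 163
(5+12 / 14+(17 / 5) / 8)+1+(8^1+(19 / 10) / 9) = 39043 / 2520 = 15.49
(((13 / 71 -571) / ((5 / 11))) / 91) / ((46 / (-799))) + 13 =187759491 / 743015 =252.70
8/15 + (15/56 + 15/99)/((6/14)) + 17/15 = 2095/792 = 2.65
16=16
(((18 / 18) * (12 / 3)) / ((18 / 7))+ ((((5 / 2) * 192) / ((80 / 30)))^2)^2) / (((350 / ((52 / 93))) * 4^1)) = 61410960091 / 146475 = 419258.99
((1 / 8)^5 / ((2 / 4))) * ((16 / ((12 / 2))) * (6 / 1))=1 / 1024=0.00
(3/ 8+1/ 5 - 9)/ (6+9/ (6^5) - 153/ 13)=473148/ 323935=1.46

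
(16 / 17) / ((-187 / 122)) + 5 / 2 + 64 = 418903 / 6358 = 65.89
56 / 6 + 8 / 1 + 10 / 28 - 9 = 8.69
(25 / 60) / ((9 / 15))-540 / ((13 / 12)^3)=-33537395 / 79092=-424.03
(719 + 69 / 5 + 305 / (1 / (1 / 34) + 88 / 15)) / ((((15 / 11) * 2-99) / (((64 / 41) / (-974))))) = 389654672 / 31611854235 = 0.01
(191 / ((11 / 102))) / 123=6494 / 451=14.40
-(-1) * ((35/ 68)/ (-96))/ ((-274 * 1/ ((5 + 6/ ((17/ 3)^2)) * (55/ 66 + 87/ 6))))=1206695/ 775389312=0.00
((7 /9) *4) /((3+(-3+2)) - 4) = -14 /9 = -1.56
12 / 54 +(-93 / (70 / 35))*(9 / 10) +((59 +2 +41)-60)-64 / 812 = 10721 / 36540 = 0.29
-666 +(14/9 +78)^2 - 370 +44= 432304/81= 5337.09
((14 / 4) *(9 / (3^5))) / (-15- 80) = -7 / 5130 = -0.00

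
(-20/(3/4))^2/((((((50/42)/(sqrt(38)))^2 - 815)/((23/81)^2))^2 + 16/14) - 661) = 6209414784025600/892102182570987146613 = 0.00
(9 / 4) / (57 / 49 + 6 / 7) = 49 / 44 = 1.11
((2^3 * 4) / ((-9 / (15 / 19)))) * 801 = -2248.42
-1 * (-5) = 5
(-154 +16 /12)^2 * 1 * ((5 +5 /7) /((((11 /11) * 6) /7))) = 4195280 /27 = 155380.74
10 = 10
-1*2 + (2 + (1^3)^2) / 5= -7 / 5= -1.40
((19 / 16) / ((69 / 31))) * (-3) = -589 / 368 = -1.60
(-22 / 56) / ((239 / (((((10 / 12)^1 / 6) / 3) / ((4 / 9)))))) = -55 / 321216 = -0.00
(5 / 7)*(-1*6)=-4.29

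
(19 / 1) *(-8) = -152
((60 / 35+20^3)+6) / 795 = 56054 / 5565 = 10.07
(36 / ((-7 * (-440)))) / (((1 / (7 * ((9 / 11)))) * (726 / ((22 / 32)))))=0.00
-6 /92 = -3 /46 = -0.07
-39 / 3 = -13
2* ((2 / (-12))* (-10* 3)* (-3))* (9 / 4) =-135 / 2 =-67.50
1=1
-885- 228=-1113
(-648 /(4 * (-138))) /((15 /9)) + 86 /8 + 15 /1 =12169 /460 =26.45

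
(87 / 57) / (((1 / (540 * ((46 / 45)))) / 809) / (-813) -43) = -10528733736 / 296619843547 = -0.04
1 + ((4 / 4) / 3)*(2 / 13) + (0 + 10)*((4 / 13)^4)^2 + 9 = 24599384744 / 2447192163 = 10.05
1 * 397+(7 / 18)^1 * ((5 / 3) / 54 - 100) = 1044287 / 2916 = 358.12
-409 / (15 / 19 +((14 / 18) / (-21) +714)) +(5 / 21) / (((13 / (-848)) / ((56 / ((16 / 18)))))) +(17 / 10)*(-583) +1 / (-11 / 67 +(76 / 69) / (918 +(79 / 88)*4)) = -719551822542625867 / 364096031147420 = -1976.27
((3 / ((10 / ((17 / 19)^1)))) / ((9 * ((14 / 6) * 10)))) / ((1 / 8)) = 34 / 3325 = 0.01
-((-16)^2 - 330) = 74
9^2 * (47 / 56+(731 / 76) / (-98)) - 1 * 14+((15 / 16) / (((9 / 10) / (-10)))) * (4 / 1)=12193 / 2793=4.37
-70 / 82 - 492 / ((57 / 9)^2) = -194183 / 14801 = -13.12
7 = 7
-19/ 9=-2.11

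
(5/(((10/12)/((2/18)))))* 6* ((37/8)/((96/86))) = 1591/96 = 16.57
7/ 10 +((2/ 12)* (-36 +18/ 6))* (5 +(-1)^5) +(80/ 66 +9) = -3659/ 330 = -11.09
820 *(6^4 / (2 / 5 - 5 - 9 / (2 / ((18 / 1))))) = -1328400 / 107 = -12414.95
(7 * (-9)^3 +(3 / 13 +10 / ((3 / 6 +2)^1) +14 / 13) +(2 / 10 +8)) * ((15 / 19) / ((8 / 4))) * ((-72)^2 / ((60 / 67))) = -14362750872 / 1235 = -11629757.79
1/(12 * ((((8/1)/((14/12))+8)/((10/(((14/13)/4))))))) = 5/24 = 0.21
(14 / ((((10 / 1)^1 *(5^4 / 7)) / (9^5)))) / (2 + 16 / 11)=31827411 / 118750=268.02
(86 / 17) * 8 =688 / 17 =40.47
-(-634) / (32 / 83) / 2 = 26311 / 32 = 822.22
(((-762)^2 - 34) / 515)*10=1161220 / 103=11273.98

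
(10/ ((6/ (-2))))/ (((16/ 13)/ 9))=-195/ 8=-24.38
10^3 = 1000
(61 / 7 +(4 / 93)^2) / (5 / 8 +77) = 0.11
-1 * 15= -15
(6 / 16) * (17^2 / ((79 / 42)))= 18207 / 316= 57.62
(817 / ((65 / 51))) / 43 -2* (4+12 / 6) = 189 / 65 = 2.91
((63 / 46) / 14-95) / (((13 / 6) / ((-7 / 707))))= 26193 / 60398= 0.43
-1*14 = -14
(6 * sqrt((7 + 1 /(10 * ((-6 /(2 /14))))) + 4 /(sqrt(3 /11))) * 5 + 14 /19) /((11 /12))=168 /209 + 12 * sqrt(308595 + 58800 * sqrt(33)) /77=126.10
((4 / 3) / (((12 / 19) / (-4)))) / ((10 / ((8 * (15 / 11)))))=-304 / 33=-9.21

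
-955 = -955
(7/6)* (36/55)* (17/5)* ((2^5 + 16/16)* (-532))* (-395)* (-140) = -2520671328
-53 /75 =-0.71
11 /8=1.38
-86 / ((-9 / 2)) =172 / 9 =19.11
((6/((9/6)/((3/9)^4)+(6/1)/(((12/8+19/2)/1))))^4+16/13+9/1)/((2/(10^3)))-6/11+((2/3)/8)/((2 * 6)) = 540646601131368283/105701380115760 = 5114.85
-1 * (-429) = 429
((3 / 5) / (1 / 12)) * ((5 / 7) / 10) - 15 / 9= -121 / 105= -1.15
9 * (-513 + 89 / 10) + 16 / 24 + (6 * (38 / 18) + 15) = -135257 / 30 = -4508.57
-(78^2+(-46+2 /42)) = -6038.05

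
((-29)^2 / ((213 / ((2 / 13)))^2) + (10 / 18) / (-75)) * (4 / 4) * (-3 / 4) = 0.01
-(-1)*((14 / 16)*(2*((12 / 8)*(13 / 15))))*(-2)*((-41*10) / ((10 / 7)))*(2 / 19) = 26117 / 190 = 137.46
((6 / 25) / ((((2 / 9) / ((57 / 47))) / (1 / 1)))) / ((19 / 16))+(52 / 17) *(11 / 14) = 490274 / 139825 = 3.51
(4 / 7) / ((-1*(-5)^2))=-4 / 175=-0.02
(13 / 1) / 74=13 / 74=0.18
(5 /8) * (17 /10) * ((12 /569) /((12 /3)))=51 /9104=0.01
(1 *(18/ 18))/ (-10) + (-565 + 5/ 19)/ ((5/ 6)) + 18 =-125359/ 190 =-659.78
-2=-2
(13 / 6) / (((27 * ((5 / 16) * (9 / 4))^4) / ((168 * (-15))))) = -6106906624 / 7381125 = -827.37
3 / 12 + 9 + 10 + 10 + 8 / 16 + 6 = 143 / 4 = 35.75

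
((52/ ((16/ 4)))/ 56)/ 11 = 13/ 616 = 0.02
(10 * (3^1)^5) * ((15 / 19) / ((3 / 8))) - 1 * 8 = 97048 / 19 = 5107.79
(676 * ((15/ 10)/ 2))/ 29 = 507/ 29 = 17.48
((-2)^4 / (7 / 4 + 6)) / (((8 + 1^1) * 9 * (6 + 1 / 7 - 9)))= -112 / 12555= -0.01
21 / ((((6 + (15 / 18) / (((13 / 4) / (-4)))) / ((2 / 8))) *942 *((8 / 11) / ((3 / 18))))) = 1001 / 3898624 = 0.00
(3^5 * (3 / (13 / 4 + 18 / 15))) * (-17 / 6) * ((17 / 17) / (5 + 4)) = -4590 / 89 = -51.57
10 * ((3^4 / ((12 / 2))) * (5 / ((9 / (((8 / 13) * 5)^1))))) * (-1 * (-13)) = 3000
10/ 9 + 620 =5590/ 9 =621.11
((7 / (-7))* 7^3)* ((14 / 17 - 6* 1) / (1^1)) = 30184 / 17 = 1775.53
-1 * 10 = -10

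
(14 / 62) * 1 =0.23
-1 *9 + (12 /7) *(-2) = -87 /7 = -12.43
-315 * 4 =-1260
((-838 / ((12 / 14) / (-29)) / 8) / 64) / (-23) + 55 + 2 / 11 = 20508469 / 388608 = 52.77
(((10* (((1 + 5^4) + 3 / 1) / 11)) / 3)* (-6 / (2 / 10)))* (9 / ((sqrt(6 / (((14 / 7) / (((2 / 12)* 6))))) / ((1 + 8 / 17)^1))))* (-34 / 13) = 9435000* sqrt(3) / 143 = 114279.02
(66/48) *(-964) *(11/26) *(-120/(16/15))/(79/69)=452724525/8216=55102.79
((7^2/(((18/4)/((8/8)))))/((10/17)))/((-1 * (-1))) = 833/45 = 18.51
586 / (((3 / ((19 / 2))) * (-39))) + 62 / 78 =-46.79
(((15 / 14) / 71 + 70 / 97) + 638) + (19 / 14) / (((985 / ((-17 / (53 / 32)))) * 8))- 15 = 3139571037041 / 5033501690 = 623.73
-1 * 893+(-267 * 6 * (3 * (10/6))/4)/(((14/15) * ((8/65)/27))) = -105631657/224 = -471569.90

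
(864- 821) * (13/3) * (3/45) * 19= 10621/45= 236.02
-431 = -431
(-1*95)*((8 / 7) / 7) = -760 / 49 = -15.51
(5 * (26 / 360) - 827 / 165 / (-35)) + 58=4054349 / 69300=58.50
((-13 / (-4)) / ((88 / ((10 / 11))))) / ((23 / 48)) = 195 / 2783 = 0.07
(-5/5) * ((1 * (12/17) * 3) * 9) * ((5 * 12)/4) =-285.88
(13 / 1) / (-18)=-13 / 18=-0.72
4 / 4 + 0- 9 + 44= 36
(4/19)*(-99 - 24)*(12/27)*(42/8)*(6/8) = -861/19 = -45.32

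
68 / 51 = 4 / 3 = 1.33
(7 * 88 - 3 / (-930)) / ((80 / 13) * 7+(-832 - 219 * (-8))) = 2482493 / 3881200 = 0.64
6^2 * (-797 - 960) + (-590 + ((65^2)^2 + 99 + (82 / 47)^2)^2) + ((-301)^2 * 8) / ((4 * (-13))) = 318648455918444.65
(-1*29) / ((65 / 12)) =-348 / 65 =-5.35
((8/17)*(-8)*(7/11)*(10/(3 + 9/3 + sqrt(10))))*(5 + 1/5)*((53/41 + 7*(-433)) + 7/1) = 666253056/7667 - 111042176*sqrt(10)/7667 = 41099.11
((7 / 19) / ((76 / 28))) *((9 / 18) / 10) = 49 / 7220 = 0.01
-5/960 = -1/192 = -0.01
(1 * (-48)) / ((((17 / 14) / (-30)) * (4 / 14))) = 70560 / 17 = 4150.59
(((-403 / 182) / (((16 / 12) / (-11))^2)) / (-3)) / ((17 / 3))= 8.87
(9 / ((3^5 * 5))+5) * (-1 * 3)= -676 / 45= -15.02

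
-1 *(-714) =714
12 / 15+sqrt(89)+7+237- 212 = sqrt(89)+164 / 5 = 42.23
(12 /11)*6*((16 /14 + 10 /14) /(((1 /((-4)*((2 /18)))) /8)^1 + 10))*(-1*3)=-89856 /23947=-3.75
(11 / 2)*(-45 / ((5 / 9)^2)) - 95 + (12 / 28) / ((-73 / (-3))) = -4583069 / 5110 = -896.88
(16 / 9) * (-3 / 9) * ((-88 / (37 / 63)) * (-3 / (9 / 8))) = -78848 / 333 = -236.78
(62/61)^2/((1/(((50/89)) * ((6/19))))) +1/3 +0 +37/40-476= -358322584459/755065320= -474.56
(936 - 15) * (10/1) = 9210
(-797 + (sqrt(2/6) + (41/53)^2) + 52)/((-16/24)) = 3136536/2809 - sqrt(3)/2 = 1115.74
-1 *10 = -10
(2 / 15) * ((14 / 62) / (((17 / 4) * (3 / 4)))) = 224 / 23715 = 0.01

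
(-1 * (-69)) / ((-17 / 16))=-1104 / 17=-64.94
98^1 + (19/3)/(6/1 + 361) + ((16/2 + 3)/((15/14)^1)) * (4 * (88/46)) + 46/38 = 142568994/801895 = 177.79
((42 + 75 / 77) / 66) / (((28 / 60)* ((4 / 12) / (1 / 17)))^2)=2233575 / 23988734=0.09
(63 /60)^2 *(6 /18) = 147 /400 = 0.37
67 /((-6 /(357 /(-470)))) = 7973 /940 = 8.48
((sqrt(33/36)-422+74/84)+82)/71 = -14243/2982+sqrt(33)/426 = -4.76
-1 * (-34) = 34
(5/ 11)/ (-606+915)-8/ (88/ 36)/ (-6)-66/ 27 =-1759/ 927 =-1.90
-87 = -87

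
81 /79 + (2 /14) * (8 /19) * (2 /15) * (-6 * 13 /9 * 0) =81 /79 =1.03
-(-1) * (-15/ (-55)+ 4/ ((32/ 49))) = 563/ 88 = 6.40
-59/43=-1.37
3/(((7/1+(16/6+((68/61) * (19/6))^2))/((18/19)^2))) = 32551308/267516523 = 0.12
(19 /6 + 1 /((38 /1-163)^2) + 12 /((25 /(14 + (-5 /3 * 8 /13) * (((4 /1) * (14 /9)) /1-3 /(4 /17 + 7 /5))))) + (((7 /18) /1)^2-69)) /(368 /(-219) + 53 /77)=61.61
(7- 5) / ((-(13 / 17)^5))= -2839714 / 371293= -7.65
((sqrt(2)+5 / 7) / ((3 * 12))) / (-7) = -sqrt(2) / 252 - 5 / 1764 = -0.01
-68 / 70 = -34 / 35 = -0.97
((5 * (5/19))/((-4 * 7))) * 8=-50/133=-0.38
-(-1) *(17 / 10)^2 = 289 / 100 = 2.89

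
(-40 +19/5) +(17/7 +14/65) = -15268/455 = -33.56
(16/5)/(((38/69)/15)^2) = 856980/361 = 2373.91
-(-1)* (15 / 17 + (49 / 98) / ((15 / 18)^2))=681 / 425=1.60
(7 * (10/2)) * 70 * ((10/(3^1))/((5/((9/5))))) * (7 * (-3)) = -61740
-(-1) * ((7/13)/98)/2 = 1/364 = 0.00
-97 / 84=-1.15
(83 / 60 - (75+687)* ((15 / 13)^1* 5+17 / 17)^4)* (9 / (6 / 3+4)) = -2741804815357 / 1142440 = -2399955.20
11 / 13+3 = 50 / 13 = 3.85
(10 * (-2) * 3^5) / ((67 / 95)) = -461700 / 67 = -6891.04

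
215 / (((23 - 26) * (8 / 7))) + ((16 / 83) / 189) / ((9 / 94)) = -70814773 / 1129464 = -62.70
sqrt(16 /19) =4 *sqrt(19) /19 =0.92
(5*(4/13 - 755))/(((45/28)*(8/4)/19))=-2609726/117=-22305.35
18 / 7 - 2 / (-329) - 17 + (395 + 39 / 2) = 263251 / 658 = 400.08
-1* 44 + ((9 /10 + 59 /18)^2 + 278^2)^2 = 5975514719.79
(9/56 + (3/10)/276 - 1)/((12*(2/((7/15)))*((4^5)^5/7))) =-18893/186449024573138534400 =-0.00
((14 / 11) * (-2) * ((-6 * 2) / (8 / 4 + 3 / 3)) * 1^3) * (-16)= -1792 / 11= -162.91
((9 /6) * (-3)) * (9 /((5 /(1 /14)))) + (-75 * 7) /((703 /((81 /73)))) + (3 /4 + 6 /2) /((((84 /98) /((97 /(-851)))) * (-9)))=-4020870071 /2974449240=-1.35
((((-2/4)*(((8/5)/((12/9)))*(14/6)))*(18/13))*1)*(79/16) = -9.57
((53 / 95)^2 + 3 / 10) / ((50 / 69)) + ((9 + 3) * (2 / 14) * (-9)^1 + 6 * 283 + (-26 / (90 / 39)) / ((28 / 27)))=1672.55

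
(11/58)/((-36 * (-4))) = 11/8352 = 0.00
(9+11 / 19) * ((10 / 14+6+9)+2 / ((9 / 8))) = 1508 / 9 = 167.56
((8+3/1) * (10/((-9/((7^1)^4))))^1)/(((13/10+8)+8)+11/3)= -1399.63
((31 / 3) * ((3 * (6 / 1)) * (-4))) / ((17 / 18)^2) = -834.10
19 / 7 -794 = -5539 / 7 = -791.29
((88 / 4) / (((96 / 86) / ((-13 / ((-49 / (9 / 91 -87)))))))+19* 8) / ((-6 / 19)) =1313755 / 1372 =957.55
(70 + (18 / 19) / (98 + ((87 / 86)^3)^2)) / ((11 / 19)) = 53315298485200658 / 440893367687707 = 120.93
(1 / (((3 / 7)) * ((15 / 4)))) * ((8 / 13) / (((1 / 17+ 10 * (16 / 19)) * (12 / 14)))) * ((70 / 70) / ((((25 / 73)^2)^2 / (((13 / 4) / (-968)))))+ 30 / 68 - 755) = -18068726747733991 / 454406519531250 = -39.76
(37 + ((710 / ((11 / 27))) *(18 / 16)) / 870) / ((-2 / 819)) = -82043325 / 5104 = -16074.32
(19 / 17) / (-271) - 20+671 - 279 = 1713785 / 4607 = 372.00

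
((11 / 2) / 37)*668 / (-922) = -1837 / 17057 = -0.11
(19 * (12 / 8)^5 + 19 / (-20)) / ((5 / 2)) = 22933 / 400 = 57.33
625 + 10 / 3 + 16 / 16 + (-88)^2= 25120 / 3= 8373.33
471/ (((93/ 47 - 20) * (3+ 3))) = -7379/ 1694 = -4.36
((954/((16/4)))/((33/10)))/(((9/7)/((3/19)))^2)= 12985/11913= 1.09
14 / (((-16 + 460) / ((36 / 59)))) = 42 / 2183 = 0.02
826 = 826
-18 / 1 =-18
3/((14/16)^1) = 24/7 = 3.43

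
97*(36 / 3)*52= 60528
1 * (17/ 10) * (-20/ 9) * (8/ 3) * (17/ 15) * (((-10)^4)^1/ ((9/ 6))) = -18496000/ 243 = -76115.23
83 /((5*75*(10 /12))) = 166 /625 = 0.27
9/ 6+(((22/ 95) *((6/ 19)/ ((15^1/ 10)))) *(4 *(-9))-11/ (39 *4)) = -91693/ 281580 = -0.33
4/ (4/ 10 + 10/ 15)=15/ 4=3.75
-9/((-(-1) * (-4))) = 9/4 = 2.25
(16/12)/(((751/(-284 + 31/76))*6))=-21553/256842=-0.08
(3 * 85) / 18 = 14.17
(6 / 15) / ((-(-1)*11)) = 2 / 55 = 0.04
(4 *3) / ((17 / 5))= 60 / 17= 3.53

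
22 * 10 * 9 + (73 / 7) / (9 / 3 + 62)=900973 / 455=1980.16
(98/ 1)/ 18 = 49/ 9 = 5.44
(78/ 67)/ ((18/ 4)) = 52/ 201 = 0.26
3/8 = 0.38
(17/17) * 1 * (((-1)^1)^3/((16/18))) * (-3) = 27/8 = 3.38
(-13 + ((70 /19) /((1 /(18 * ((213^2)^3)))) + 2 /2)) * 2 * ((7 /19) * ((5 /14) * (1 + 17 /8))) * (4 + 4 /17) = 132373389141894501000 /6137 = 21569722851864836.40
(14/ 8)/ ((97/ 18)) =0.32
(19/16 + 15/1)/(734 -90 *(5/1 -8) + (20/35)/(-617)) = 1118621/69380352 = 0.02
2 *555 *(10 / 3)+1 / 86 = 318201 / 86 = 3700.01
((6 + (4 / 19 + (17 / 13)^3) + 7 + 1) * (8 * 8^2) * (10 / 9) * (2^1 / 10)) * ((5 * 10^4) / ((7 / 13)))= 35150694400000 / 202293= 173761298.71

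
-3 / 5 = -0.60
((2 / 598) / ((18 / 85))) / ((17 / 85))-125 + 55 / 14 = -2279135 / 18837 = -120.99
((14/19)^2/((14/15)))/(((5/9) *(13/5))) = 1890/4693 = 0.40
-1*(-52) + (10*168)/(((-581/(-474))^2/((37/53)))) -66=1959341414/2555819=766.62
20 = 20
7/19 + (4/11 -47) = -9670/209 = -46.27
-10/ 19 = -0.53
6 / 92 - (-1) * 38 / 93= 2027 / 4278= 0.47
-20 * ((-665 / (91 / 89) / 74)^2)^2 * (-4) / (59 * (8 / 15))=383279605751296875 / 25265174615512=15170.27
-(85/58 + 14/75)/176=-0.01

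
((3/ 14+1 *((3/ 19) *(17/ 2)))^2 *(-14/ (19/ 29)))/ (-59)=2485242/ 2832767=0.88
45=45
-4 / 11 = -0.36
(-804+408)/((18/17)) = -374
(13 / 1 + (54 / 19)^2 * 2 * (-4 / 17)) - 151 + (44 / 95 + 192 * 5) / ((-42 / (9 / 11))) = -379247808 / 2362745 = -160.51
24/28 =6/7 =0.86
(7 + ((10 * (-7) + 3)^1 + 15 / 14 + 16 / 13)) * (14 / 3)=-10501 / 39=-269.26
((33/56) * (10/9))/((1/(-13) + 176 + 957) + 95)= 715/1340892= 0.00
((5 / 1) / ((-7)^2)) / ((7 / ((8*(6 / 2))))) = 0.35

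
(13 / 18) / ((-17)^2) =13 / 5202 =0.00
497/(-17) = -497/17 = -29.24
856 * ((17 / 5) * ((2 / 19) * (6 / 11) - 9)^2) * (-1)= -50832478872 / 218405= -232744.12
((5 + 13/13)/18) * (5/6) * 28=70/9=7.78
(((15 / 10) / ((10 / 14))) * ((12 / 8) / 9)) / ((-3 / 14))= -49 / 30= -1.63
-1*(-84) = 84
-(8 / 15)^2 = -0.28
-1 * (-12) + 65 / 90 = 229 / 18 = 12.72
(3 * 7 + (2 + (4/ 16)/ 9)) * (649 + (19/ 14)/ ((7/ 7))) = 2516015/ 168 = 14976.28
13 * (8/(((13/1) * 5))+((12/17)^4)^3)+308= 902478769760806668/2913111186148805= 309.80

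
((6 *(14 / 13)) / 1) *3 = 252 / 13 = 19.38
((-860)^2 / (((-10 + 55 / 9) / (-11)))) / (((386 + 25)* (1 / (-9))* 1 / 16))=-702915840 / 959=-732967.51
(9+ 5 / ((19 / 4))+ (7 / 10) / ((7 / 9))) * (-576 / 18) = -33296 / 95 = -350.48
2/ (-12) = -1/ 6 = -0.17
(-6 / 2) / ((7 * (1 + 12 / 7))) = -3 / 19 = -0.16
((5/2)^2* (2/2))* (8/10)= 5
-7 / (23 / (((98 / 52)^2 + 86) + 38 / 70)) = -2131639 / 77740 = -27.42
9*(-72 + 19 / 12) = -633.75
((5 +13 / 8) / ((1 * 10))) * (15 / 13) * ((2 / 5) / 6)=53 / 1040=0.05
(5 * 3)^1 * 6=90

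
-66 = -66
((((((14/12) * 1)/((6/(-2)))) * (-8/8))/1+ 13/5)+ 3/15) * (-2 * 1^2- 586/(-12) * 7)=585193/540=1083.69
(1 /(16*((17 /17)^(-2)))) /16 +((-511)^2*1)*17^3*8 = 2627353544705 /256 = 10263099784.00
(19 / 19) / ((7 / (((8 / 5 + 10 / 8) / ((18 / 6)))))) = 19 / 140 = 0.14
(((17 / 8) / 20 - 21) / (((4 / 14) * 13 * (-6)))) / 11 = 23401 / 274560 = 0.09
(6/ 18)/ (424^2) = 1/ 539328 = 0.00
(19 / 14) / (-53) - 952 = -706403 / 742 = -952.03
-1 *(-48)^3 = 110592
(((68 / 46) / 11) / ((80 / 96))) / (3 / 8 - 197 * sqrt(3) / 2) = -428672 * sqrt(3) / 785490365 - 1632 / 785490365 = -0.00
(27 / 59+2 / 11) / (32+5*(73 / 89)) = 36935 / 2085237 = 0.02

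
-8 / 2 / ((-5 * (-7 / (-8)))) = 0.91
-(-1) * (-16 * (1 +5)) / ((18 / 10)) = -160 / 3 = -53.33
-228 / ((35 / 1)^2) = -228 / 1225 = -0.19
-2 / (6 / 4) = -4 / 3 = -1.33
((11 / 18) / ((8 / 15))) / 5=11 / 48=0.23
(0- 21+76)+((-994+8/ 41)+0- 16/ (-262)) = -5041993/ 5371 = -938.74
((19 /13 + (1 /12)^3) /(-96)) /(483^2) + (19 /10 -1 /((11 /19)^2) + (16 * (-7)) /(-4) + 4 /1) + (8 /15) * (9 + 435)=81486027294334471 /304374285895680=267.72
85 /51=5 /3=1.67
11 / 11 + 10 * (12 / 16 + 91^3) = 15071437 / 2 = 7535718.50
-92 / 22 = -46 / 11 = -4.18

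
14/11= 1.27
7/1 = 7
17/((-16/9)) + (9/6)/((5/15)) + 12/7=-375/112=-3.35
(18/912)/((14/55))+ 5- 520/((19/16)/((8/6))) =-3694945/6384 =-578.78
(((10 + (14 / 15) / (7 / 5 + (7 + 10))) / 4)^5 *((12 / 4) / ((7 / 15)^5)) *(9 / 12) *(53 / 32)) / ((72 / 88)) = 9351922126691803690625 / 453721422250901504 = 20611.59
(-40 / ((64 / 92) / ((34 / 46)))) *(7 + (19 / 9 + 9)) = -13855 / 18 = -769.72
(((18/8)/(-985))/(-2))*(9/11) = 81/86680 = 0.00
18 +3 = 21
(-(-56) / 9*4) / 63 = 32 / 81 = 0.40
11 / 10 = 1.10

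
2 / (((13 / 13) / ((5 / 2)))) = 5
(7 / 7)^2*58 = 58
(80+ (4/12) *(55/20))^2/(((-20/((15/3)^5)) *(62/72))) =-589275625/496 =-1188055.70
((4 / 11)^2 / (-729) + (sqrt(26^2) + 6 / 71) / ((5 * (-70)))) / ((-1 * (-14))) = -40940167 / 7671977775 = -0.01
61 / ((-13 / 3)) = -183 / 13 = -14.08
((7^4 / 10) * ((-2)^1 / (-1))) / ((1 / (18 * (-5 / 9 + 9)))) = 364952 / 5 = 72990.40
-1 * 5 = -5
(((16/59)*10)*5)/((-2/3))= -1200/59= -20.34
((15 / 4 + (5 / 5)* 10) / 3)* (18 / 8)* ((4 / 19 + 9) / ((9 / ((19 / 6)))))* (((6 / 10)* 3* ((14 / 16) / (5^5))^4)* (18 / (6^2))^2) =184877 / 2000000000000000000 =0.00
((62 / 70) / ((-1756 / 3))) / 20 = -93 / 1229200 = -0.00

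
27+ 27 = 54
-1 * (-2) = 2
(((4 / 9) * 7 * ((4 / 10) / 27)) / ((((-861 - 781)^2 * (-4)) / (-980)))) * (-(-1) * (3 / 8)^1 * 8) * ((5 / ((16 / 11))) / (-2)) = -18865 / 873557136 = -0.00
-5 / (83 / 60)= -300 / 83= -3.61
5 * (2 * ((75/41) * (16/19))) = 12000/779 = 15.40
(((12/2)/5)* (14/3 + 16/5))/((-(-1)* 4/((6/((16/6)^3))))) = 4779/6400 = 0.75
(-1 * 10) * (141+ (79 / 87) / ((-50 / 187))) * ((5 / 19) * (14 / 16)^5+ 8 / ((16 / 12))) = -2286316927699 / 270827520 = -8441.97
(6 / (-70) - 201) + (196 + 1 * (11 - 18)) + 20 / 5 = -283 / 35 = -8.09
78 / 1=78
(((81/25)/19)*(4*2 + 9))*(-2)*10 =-5508/95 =-57.98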